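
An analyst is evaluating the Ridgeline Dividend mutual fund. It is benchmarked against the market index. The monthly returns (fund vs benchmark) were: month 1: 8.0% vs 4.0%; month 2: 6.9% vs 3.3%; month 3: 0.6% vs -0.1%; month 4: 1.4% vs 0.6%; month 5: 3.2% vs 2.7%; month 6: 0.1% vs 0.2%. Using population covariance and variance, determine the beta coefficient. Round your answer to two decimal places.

r̄p = 3.3667%,  r̄m = 1.7833%
Cov = Σ(rp − r̄p)(rm − r̄m) / 6 = 4.6978
Var(rm) = Σ(rm − r̄m)² / 6 = 2.5847
β = Cov / Var = 4.6978 / 2.5847 = 1.8175

1.82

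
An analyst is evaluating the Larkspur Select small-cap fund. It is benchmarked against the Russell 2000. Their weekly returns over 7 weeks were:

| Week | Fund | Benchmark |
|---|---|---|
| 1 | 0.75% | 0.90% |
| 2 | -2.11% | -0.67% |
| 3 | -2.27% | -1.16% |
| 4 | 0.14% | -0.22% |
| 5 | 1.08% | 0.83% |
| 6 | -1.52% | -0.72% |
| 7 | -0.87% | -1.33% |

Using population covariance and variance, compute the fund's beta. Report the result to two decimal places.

r̄p = -0.6857%,  r̄m = -0.3386%
Cov = Σ(rp − r̄p)(rm − r̄m) / 7 = 0.8877
Var(rm) = Σ(rm − r̄m)² / 7 = 0.6895
β = Cov / Var = 0.8877 / 0.6895 = 1.2875

1.29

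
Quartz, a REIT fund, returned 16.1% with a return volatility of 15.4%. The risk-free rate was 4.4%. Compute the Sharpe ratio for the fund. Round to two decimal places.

Sharpe = (Rp − Rf) / σp = (16.1% − 4.4%) / 15.4% = 11.70% / 15.4% = 0.7597

0.76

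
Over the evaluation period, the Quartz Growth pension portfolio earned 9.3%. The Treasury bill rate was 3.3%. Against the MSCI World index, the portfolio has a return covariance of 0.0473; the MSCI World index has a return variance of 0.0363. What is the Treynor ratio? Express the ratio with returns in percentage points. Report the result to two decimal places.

4.60

β = Cov / Var = 0.0473 / 0.0363 = 1.3030
Treynor = (Rp − Rf) / β = (9.3% − 3.3%) / 1.3030 = 6.00 / 1.3030 = 4.6048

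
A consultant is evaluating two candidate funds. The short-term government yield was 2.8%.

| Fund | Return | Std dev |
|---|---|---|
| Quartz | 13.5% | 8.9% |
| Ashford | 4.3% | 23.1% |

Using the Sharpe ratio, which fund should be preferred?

Quartz

Quartz: Sharpe ratio = (13.5% − 2.8%) / 8.9% = 1.202
Ashford: Sharpe ratio = (4.3% − 2.8%) / 23.1% = 0.065
Highest: Quartz (1.202).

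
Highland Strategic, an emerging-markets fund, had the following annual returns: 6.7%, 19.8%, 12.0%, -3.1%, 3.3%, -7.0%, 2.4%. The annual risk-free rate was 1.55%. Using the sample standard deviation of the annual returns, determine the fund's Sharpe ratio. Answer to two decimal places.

μ = (6.7 + 19.8 + 12 − 3.1 + 3.3 − 7 + 2.4) / 7 = 4.8714%
Σ(r − μ)² = 490.0743; sample σ = √(490.0743/6) = 9.0376%
Sharpe = (μ − rf) / σ = (4.8714 − 1.55) / 9.0376 = 3.3214 / 9.0376 = 0.3675

0.37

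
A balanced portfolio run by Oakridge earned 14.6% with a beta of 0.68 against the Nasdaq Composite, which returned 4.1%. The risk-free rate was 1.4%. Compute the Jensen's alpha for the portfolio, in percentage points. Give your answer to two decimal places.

11.36

CAPM expected return = Rf + β(Rm − Rf) = 1.4% + 0.68 × (4.1% − 1.4%) = 1.4 + 0.68 × 2.70 = 3.2360%
Jensen's α = Rp − E[R] = 14.6% − 3.2360% = 11.3640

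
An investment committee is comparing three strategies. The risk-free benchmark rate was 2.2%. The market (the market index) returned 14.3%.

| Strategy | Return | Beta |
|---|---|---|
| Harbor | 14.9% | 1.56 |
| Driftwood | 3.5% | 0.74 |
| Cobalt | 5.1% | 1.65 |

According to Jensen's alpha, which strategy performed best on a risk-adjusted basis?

Harbor

Harbor: α = 14.9% − [2.2% + 1.56 × (14.3% − 2.2%)] = -6.176
Driftwood: α = 3.5% − [2.2% + 0.74 × (14.3% − 2.2%)] = -7.654
Cobalt: α = 5.1% − [2.2% + 1.65 × (14.3% − 2.2%)] = -17.065
Highest: Harbor (-6.176).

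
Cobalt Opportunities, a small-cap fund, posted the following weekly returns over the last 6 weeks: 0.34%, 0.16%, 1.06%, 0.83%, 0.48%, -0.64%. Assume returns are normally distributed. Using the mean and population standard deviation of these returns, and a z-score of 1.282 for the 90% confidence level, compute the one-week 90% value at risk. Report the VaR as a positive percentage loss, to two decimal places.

0.32

Mean return r̄ = 2.230 / 6 = 0.3717%
Population std dev = √[1.7649 / 6] = 0.5424%
VaR = −(r̄ − z·σ) = −(0.3717 − 1.282 × 0.5424) = −(-0.3237) = 0.3237%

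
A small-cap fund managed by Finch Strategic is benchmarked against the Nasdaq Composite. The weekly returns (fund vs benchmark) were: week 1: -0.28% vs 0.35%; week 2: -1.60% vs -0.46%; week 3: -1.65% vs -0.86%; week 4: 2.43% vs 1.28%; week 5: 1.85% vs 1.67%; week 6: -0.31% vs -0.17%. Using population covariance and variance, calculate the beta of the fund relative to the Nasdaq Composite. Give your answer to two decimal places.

r̄p = 0.0733%,  r̄m = 0.3017%
Cov = Σ(rp − r̄p)(rm − r̄m) / 6 = 1.3628
Var(rm) = Σ(rm − r̄m)² / 6 = 0.8306
β = Cov / Var = 1.3628 / 0.8306 = 1.6407

1.64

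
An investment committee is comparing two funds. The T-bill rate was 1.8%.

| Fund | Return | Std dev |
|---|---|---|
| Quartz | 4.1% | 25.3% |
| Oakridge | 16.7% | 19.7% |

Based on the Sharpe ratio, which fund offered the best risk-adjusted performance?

Oakridge

Quartz: Sharpe ratio = (4.1% − 1.8%) / 25.3% = 0.091
Oakridge: Sharpe ratio = (16.7% − 1.8%) / 19.7% = 0.756
Highest: Oakridge (0.756).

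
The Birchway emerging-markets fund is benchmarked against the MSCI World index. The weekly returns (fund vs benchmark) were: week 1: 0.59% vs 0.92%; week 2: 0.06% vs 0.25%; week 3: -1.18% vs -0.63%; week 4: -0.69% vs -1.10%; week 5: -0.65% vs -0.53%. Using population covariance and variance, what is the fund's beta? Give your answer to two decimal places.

r̄p = -0.3740%,  r̄m = -0.2180%
Cov = Σ(rp − r̄p)(rm − r̄m) / 5 = 0.3994
Var(rm) = Σ(rm − r̄m)² / 5 = 0.5118
β = Cov / Var = 0.3994 / 0.5118 = 0.7804

0.78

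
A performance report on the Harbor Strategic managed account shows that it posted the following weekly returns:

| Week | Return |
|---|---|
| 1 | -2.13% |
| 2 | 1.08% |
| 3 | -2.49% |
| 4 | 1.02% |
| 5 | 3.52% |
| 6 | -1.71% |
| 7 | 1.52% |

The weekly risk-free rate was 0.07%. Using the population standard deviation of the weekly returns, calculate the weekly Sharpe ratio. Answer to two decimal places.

0.02

r̄ = (-2.13 + 1.08 − 2.49 + 1.02 + 3.52 − 1.71 + 1.52) / 7 = 0.810 / 7 = 0.1157%
Σ(r − r̄)² = (-2.13 − 0.1157)² + (1.08 − 0.1157)² + … = 30.4750
population σ = √(30.4750 / 7) = √4.3536 = 2.0865%
Sharpe = (r̄ − rf) / σ = (0.1157 − 0.07) / 2.0865 = 0.0457 / 2.0865 = 0.0219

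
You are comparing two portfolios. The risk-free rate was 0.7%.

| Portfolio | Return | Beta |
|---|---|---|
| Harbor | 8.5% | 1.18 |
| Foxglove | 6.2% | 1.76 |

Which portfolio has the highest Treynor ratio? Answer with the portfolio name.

Harbor: Treynor = (8.5% − 0.7%) / 1.18 = 6.610
Foxglove: Treynor = (6.2% − 0.7%) / 1.76 = 3.125
Highest: Harbor (6.610).

Harbor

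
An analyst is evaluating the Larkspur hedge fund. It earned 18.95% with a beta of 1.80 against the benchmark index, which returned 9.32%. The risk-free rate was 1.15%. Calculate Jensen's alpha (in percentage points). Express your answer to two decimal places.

3.09

CAPM expected return = Rf + β(Rm − Rf) = 1.15% + 1.80 × (9.32% − 1.15%) = 1.15 + 1.80 × 8.17 = 15.8560%
Jensen's α = Rp − E[R] = 18.95% − 15.8560% = 3.0940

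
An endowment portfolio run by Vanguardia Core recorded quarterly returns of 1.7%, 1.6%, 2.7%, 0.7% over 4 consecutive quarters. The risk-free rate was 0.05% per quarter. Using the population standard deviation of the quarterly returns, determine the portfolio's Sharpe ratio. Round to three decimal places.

μ = (1.7 + 1.6 + 2.7 + 0.7) / 4 = 1.6750%
Population std dev = √[2.0075 / 4] = 0.7084%
Sharpe = (μ − rf) / σ = (1.6750 − 0.05) / 0.7084 = 1.6250 / 0.7084 = 2.2939

2.294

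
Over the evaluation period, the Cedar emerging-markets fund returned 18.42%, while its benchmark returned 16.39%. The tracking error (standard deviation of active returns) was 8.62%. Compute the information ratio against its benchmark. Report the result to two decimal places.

0.24

IR = (Rp − Rb) / TE = (18.42% − 16.39%) / 8.62% = 2.03% / 8.62% = 0.2355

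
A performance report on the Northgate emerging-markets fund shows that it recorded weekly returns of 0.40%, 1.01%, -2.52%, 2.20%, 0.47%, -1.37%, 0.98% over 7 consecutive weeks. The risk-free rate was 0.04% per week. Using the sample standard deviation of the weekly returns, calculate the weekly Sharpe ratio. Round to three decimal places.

0.080

μ = (0.4 + 1.01 − 2.52 + 2.2 + 0.47 − 1.37 + 0.98) / 7 = 0.1671%
Sample σ = √[Σ(r − μ)² / 6] = √[15.2331 / 6] = √2.5389 = 1.5934%
Sharpe = (μ − rf) / σ = (0.1671 − 0.04) / 1.5934 = 0.1271 / 1.5934 = 0.0798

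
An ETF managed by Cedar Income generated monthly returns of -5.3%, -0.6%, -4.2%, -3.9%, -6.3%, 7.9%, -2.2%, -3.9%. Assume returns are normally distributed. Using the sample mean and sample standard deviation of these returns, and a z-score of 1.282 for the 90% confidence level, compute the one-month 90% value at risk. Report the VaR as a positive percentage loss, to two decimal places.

μ = (-5.3 − 0.6 − 4.2 − 3.9 − 6.3 + 7.9 − 2.2 − 3.9) / 8 = -2.3125%
Sample std dev = √[140.6688 / 7] = 4.4828%
VaR = −(μ − z·σ) = −(-2.3125 − 1.282 × 4.4828) = −(-8.0594) = 8.0594%

8.06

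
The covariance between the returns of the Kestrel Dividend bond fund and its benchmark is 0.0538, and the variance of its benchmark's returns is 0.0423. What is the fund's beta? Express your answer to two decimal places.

β = Cov(Rp, Rm) / Var(Rm) = 0.0538 / 0.0423 = 1.2719

1.27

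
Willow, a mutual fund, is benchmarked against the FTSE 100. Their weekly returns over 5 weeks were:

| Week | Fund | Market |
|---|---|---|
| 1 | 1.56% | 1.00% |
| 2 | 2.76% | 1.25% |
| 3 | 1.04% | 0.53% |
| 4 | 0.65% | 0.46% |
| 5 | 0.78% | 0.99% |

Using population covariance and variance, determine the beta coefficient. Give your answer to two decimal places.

1.95

r̄p = 1.3580%,  r̄m = 0.8460%
Cov = Σ(rp − r̄p)(rm − r̄m) / 5 = 0.1776
Var(rm) = Σ(rm − r̄m)² / 5 = 0.0913
β = Cov / Var = 0.1776 / 0.0913 = 1.9452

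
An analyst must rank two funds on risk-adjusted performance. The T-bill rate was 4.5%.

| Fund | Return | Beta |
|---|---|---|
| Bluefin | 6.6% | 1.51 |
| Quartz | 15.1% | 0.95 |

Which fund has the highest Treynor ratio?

Quartz

Bluefin: Treynor = (6.6% − 4.5%) / 1.51 = 1.391
Quartz: Treynor = (15.1% − 4.5%) / 0.95 = 11.158
Highest: Quartz (11.158).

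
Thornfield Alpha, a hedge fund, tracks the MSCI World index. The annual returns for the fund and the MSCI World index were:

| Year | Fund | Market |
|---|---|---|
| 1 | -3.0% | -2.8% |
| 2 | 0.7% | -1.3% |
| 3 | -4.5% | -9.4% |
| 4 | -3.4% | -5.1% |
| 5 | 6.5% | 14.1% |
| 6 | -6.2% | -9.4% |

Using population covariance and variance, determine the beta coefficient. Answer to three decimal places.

r̄p = -1.6500%,  r̄m = -2.3167%
Cov = Σ(rp − r̄p)(rm − r̄m) / 6 = 32.3542
Var(rm) = Σ(rm − r̄m)² / 6 = 63.1447
β = Cov / Var = 32.3542 / 63.1447 = 0.5124

0.512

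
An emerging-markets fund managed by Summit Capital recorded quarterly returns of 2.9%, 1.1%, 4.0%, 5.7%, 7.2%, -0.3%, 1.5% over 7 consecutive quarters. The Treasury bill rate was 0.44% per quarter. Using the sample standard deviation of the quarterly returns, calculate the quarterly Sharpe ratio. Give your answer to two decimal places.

r̄ = (2.9 + 1.1 + 4 + 5.7 + 7.2 − 0.3 + 1.5) / 7 = 22.10 / 7 = 3.1571%
Sample std dev = √[42.5171 / 6] = 2.6620%
Sharpe = (r̄ − rf) / σ = (3.1571 − 0.44) / 2.6620 = 2.7171 / 2.6620 = 1.0207

1.02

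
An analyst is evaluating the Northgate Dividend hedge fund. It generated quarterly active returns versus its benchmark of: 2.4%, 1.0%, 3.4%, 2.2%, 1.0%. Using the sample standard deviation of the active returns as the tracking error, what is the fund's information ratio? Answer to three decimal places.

r̄ = (2.4 + 1 + 3.4 + 2.2 + 1) / 5 = 10.00 / 5 = 2.0000%
Sample std dev = √[4.1600 / 4] = 1.0198%
IR = r̄ / tracking error = 2.0000 / 1.0198 = 1.9612

1.961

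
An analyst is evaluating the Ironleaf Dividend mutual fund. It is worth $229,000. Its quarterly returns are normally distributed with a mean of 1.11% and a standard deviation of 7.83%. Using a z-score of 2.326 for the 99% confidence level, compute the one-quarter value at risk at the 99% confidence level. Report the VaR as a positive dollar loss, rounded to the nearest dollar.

$39,165

Return at the 99% tail: μ − z·σ = 1.11% − 2.326 × 7.83% = 1.11 − 18.21258 = -17.10258%
VaR = −(-17.10258%) × $229,000 = 17.10258% × $229,000 = $39,165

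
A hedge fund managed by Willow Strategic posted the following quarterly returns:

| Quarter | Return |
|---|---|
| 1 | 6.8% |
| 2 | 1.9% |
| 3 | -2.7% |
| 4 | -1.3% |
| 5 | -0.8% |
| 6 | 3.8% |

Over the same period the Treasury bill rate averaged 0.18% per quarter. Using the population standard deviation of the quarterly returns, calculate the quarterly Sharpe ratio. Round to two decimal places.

r̄ = (6.8 + 1.9 − 2.7 − 1.3 − 0.8 + 3.8) / 6 = 7.70 / 6 = 1.2833%
Σ(r − r̄)² = (6.8 − 1.2833)² + (1.9 − 1.2833)² + … = 64.0283
σ = √[64.0283 / 6] = 3.2667%
Sharpe = (r̄ − rf) / σ = (1.2833 − 0.18) / 3.2667 = 1.1033 / 3.2667 = 0.3377

0.34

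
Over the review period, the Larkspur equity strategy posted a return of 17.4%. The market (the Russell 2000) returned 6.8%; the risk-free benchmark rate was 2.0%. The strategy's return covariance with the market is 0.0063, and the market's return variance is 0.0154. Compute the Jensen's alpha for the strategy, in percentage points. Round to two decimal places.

β = Cov / Var = 0.0063 / 0.0154 = 0.4091
E[R] = Rf + β(Rm − Rf) = 2.0% + 0.4091 × (6.8% − 2.0%) = 3.9637%
α = Rp − E[R] = 17.4% − 3.9637% = 13.4363

13.44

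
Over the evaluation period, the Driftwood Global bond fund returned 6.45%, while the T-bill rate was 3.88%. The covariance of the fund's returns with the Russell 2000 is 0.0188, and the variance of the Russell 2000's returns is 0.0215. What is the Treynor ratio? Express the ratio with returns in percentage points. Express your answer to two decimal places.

β = Cov / Var = 0.0188 / 0.0215 = 0.8744
Treynor = (Rp − Rf) / β = (6.45% − 3.88%) / 0.8744 = 2.57 / 0.8744 = 2.9392

2.94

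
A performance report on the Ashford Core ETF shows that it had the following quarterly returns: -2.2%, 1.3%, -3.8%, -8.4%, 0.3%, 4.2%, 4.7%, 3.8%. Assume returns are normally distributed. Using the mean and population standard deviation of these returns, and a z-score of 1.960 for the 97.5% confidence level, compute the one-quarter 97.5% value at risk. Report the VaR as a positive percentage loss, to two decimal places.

r̄ = (-2.2 + 1.3 − 3.8 − 8.4 + 0.3 + 4.2 + 4.7 + 3.8) / 8 = -0.0125%
Population std dev = √[145.7888 / 8] = 4.2689%
VaR = −(r̄ − z·σ) = −(-0.0125 − 1.960 × 4.2689) = −(-8.3795) = 8.3795%

8.38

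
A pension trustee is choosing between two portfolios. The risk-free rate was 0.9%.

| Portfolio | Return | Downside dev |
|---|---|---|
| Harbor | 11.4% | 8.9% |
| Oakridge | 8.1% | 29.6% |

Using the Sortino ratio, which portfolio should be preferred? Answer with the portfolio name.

Harbor

Harbor: Sortino ratio = (11.4% − 0.9%) / 8.9% = 1.180
Oakridge: Sortino ratio = (8.1% − 0.9%) / 29.6% = 0.243
Highest: Harbor (1.180).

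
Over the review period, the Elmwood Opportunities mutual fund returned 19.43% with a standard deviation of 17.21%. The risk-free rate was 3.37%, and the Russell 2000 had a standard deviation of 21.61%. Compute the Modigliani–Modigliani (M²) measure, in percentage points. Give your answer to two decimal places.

Sharpe = (Rp − Rf) / σp = (19.43% − 3.37%) / 17.21% = 0.9332
M² = Rf + Sharpe × σm = 3.37% + 0.9332 × 21.61% = 23.5365%

23.54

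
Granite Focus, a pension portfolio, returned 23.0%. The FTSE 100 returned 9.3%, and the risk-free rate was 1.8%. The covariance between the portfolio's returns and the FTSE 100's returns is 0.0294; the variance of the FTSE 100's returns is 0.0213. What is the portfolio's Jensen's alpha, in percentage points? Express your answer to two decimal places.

β = Cov / Var = 0.0294 / 0.0213 = 1.3803
E[R] = Rf + β(Rm − Rf) = 1.8% + 1.3803 × (9.3% − 1.8%) = 12.1523%
α = Rp − E[R] = 23.0% − 12.1523% = 10.8477

10.85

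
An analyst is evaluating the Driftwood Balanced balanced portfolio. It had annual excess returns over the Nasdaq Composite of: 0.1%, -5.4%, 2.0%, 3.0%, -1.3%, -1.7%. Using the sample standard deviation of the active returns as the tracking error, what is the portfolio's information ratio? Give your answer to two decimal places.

-0.18

Mean return r̄ = -3.30 / 6 = -0.5500%
Sample std dev = √[44.9350 / 5] = 2.9978%
IR = r̄ / tracking error = -0.5500 / 2.9978 = -0.1835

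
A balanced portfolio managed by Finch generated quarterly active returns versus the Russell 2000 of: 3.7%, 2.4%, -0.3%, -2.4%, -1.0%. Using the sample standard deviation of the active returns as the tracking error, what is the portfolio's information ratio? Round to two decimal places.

0.19

r̄ = (3.7 + 2.4 − 0.3 − 2.4 − 1) / 5 = 2.40 / 5 = 0.4800%
Σ(r − r̄)² = 25.1480; sample σ = √(25.1480/4) = 2.5074%
IR = r̄ / tracking error = 0.4800 / 2.5074 = 0.1914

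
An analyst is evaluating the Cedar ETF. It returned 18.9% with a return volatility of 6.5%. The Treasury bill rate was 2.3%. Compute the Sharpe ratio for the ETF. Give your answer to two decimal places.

Sharpe = (Rp − Rf) / σp = (18.9% − 2.3%) / 6.5% = 16.60% / 6.5% = 2.5538

2.55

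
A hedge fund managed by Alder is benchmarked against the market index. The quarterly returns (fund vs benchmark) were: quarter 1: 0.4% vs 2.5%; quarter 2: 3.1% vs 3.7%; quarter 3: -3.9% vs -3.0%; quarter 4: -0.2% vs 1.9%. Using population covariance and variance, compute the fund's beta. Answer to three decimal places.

r̄p = -0.1500%,  r̄m = 1.2750%
Cov = Σ(rp − r̄p)(rm − r̄m) / 4 = 6.1388
Var(rm) = Σ(rm − r̄m)² / 4 = 6.5119
β = Cov / Var = 6.1388 / 6.5119 = 0.9427

0.943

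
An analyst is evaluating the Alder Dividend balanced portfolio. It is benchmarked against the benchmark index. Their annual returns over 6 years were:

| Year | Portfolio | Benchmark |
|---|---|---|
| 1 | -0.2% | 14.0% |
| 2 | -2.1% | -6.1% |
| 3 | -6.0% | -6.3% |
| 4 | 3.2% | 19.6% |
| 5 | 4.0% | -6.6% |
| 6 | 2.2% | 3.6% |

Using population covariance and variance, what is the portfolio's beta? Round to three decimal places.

r̄p = 0.1833%,  r̄m = 3.0333%
Cov = Σ(rp − r̄p)(rm − r̄m) / 6 = 14.7856
Var(rm) = Σ(rm − r̄m)² / 6 = 109.7289
β = Cov / Var = 14.7856 / 109.7289 = 0.1347

0.135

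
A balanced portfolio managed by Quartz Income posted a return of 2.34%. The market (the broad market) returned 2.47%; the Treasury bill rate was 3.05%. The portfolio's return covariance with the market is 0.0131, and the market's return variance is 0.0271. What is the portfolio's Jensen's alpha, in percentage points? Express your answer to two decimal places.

β = Cov / Var = 0.0131 / 0.0271 = 0.4834
E[R] = Rf + β(Rm − Rf) = 3.05% + 0.4834 × (2.47% − 3.05%) = 2.7696%
α = Rp − E[R] = 2.34% − 2.7696% = -0.4296

-0.43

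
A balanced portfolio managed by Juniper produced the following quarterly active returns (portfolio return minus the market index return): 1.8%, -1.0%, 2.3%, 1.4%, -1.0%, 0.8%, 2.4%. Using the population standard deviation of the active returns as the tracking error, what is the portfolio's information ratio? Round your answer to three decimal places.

μ = (1.8 − 1 + 2.3 + 1.4 − 1 + 0.8 + 2.4) / 7 = 0.9571%
Σ(r − μ)² = 12.4771; population σ = √(12.4771/7) = 1.3351%
IR = μ / tracking error = 0.9571 / 1.3351 = 0.7169

0.717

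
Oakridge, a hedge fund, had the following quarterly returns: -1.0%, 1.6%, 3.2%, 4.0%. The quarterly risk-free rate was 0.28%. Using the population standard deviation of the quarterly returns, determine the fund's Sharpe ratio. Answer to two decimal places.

r̄ = (-1 + 1.6 + 3.2 + 4) / 4 = 1.9500%
Population σ = √[Σ(r − r̄)² / 4] = √[14.5900 / 4] = √3.6475 = 1.9098%
Sharpe = (r̄ − rf) / σ = (1.9500 − 0.28) / 1.9098 = 1.6700 / 1.9098 = 0.8744

0.87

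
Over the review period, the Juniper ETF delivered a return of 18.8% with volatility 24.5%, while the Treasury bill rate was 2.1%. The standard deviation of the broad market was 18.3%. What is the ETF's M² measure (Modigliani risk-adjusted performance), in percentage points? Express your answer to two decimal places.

14.57

Sharpe = (Rp − Rf) / σp = (18.8% − 2.1%) / 24.5% = 0.6816
M² = Rf + Sharpe × σm = 2.1% + 0.6816 × 18.3% = 14.5733%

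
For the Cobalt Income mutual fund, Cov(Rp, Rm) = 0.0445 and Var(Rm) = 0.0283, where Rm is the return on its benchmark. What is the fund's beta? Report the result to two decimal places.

1.57

β = Cov(Rp, Rm) / Var(Rm) = 0.0445 / 0.0283 = 1.5724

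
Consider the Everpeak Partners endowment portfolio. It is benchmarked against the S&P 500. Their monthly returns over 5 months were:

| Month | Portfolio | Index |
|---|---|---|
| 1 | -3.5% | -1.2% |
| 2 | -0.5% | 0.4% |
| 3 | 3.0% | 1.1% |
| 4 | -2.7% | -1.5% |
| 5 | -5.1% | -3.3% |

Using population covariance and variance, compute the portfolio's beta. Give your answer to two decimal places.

r̄p = -1.7600%,  r̄m = -0.9000%
Cov = Σ(rp − r̄p)(rm − r̄m) / 5 = 4.0520
Var(rm) = Σ(rm − r̄m)² / 5 = 2.3800
β = Cov / Var = 4.0520 / 2.3800 = 1.7025

1.70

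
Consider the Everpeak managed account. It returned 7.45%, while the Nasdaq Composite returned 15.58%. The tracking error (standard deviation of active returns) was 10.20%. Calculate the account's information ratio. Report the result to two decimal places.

-0.80

IR = (Rp − Rb) / TE = (7.45% − 15.58%) / 10.20% = -8.13% / 10.20% = -0.7971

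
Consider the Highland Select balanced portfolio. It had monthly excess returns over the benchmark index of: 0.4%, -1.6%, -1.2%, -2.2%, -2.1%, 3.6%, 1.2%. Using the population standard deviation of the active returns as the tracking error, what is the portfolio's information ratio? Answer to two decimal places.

r̄ = (0.4 − 1.6 − 1.2 − 2.2 − 2.1 + 3.6 + 1.2) / 7 = -1.90 / 7 = -0.2714%
Σ(r − r̄)² = (0.4 − (-0.2714))² + (-1.6 − (-0.2714))² + … = 27.2943
σ = √[27.2943 / 7] = 1.9746%
IR = r̄ / tracking error = -0.2714 / 1.9746 = -0.1374

-0.14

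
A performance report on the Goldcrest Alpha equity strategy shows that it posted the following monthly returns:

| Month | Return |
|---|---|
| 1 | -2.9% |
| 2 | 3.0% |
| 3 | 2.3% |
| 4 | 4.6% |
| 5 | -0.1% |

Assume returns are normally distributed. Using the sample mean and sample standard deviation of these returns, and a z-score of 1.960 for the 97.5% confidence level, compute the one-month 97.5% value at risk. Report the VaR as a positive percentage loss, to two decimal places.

μ = (-2.9 + 3 + 2.3 + 4.6 − 0.1) / 5 = 6.90 / 5 = 1.3800%
Sample σ = √[Σ(r − μ)² / 4] = √[34.3480 / 4] = √8.5870 = 2.9304%
VaR = −(μ − z·σ) = −(1.3800 − 1.960 × 2.9304) = −(-4.3636) = 4.3636%

4.36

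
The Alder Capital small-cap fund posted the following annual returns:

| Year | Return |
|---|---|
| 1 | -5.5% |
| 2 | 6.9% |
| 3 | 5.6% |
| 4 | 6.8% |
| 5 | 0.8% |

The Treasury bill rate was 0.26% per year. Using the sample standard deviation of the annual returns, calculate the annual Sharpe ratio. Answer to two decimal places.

0.50

r̄ = (-5.5 + 6.9 + 5.6 + 6.8 + 0.8) / 5 = 2.9200%
Sample σ = √[Σ(r − r̄)² / 4] = √[113.4680 / 4] = √28.3670 = 5.3261%
Sharpe = (r̄ − rf) / σ = (2.9200 − 0.26) / 5.3261 = 2.6600 / 5.3261 = 0.4994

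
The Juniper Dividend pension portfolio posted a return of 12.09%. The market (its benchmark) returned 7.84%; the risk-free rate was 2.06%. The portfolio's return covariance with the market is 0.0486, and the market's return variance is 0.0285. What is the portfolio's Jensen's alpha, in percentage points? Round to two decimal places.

β = Cov / Var = 0.0486 / 0.0285 = 1.7053
E[R] = Rf + β(Rm − Rf) = 2.06% + 1.7053 × (7.84% − 2.06%) = 11.9166%
α = Rp − E[R] = 12.09% − 11.9166% = 0.1734

0.17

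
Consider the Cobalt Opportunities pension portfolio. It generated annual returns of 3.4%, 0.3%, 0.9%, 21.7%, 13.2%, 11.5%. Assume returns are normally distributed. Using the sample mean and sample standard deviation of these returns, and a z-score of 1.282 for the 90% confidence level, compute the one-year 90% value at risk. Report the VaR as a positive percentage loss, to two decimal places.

Mean return r̄ = 51.00 / 6 = 8.5000%
Σ(r − r̄)² = 356.3400; sample σ = √(356.3400/5) = 8.4420%
VaR = −(r̄ − z·σ) = −(8.5000 − 1.282 × 8.4420) = −(-2.3226) = 2.3226%

2.32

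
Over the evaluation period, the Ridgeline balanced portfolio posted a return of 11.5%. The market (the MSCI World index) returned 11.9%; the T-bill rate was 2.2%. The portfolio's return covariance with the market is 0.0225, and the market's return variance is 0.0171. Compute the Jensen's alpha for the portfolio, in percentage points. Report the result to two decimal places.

-3.46

β = Cov / Var = 0.0225 / 0.0171 = 1.3158
E[R] = Rf + β(Rm − Rf) = 2.2% + 1.3158 × (11.9% − 2.2%) = 14.9633%
α = Rp − E[R] = 11.5% − 14.9633% = -3.4633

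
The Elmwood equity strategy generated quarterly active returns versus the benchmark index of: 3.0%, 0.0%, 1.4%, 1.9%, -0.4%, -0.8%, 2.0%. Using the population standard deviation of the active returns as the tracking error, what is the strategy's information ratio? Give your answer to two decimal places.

0.77

Mean return μ = 7.10 / 7 = 1.0143%
Σ(r − μ)² = (3 − 1.0143)² + (0 − 1.0143)² + (1.4 − 1.0143)² + … = 12.1686
population σ = √(12.1686 / 7) = √1.7384 = 1.3185%
IR = μ / tracking error = 1.0143 / 1.3185 = 0.7693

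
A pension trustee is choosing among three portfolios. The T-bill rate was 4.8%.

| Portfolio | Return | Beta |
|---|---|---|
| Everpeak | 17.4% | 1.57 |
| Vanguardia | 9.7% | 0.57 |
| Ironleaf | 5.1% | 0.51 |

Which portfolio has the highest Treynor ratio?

Everpeak: Treynor = (17.4% − 4.8%) / 1.57 = 8.025
Vanguardia: Treynor = (9.7% − 4.8%) / 0.57 = 8.596
Ironleaf: Treynor = (5.1% − 4.8%) / 0.51 = 0.588
Highest: Vanguardia (8.596).

Vanguardia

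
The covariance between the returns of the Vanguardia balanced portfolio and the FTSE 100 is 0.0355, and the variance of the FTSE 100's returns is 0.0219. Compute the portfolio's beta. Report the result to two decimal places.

1.62

β = Cov(Rp, Rm) / Var(Rm) = 0.0355 / 0.0219 = 1.6210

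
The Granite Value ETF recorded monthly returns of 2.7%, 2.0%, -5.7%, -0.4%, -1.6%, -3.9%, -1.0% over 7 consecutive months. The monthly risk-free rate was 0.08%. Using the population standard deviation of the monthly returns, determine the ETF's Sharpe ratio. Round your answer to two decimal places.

-0.44

μ = (2.7 + 2 − 5.7 − 0.4 − 1.6 − 3.9 − 1) / 7 = -1.1286%
Σ(r − μ)² = (2.7 − (-1.1286))² + (2 − (-1.1286))² + (-5.7 − (-1.1286))² + … = 53.7943
σ = √[53.7943 / 7] = 2.7722%
Sharpe = (μ − rf) / σ = (-1.1286 − 0.08) / 2.7722 = -1.2086 / 2.7722 = -0.4360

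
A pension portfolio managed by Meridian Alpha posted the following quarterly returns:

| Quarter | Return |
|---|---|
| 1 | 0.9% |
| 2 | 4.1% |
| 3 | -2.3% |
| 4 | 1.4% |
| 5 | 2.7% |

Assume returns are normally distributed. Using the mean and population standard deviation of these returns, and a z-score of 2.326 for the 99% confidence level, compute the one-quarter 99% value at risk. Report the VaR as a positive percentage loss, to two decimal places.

3.62

Mean return μ = 6.80 / 5 = 1.3600%
Population σ = √[Σ(r − μ)² / 5] = √[22.9120 / 5] = √4.5824 = 2.1407%
VaR = −(μ − z·σ) = −(1.3600 − 2.326 × 2.1407) = −(-3.6193) = 3.6193%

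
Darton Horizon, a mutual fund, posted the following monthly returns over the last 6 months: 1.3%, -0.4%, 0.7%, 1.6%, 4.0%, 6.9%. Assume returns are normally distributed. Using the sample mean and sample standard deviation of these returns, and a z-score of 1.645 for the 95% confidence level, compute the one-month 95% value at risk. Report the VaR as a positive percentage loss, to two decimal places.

2.03

μ = (1.3 − 0.4 + 0.7 + 1.6 + 4 + 6.9) / 6 = 14.10 / 6 = 2.3500%
Σ(r − μ)² = (1.3 − 2.3500)² + (-0.4 − 2.3500)² + (0.7 − 2.3500)² + … = 35.3750
σ = √[35.3750 / 5] = 2.6599%
VaR = −(μ − z·σ) = −(2.3500 − 1.645 × 2.6599) = −(-2.0255) = 2.0255%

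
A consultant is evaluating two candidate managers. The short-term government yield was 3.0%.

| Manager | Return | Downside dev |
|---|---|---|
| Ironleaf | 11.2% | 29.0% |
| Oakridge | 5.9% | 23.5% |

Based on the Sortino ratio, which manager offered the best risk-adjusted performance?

Ironleaf

Ironleaf: Sortino ratio = (11.2% − 3.0%) / 29.0% = 0.283
Oakridge: Sortino ratio = (5.9% − 3.0%) / 23.5% = 0.123
Highest: Ironleaf (0.283).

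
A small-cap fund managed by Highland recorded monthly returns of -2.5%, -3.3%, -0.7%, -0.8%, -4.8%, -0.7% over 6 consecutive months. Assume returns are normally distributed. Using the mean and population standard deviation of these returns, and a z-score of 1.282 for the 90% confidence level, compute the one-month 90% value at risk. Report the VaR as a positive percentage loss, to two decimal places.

r̄ = (-2.5 − 3.3 − 0.7 − 0.8 − 4.8 − 0.7) / 6 = -2.1333%
Σ(r − r̄)² = 14.4933; population σ = √(14.4933/6) = 1.5542%
VaR = −(r̄ − z·σ) = −(-2.1333 − 1.282 × 1.5542) = −(-4.1258) = 4.1258%

4.13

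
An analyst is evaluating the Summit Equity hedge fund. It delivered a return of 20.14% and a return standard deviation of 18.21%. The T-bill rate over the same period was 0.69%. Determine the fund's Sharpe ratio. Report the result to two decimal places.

1.07

Sharpe = (Rp − Rf) / σp = (20.14% − 0.69%) / 18.21% = 19.45% / 18.21% = 1.0681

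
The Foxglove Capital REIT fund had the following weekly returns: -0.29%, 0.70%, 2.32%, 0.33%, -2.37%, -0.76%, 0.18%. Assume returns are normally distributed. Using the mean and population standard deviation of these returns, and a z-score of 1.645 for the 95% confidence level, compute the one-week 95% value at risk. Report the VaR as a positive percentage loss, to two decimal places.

μ = (-0.29 + 0.7 + 2.32 + 0.33 − 2.37 − 0.76 + 0.18) / 7 = 0.0157%
Population σ = √[Σ(r − μ)² / 7] = √[12.2906 / 7] = √1.7558 = 1.3251%
VaR = −(μ − z·σ) = −(0.0157 − 1.645 × 1.3251) = −(-2.1641) = 2.1641%

2.16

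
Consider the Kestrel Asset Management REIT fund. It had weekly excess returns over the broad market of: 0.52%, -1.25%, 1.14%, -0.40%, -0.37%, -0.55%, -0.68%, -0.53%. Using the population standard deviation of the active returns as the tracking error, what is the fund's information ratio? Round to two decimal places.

r̄ = (0.52 − 1.25 + 1.14 − 0.4 − 0.37 − 0.55 − 0.68 − 0.53) / 8 = -2.120 / 8 = -0.2650%
Population σ = √[Σ(r − r̄)² / 8] = √[3.9134 / 8] = √0.4892 = 0.6994%
IR = r̄ / tracking error = -0.2650 / 0.6994 = -0.3789

-0.38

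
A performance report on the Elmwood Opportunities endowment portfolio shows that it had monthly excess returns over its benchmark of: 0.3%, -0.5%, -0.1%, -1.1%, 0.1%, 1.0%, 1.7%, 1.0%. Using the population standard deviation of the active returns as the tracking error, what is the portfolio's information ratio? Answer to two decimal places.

0.35

μ = (0.3 − 0.5 − 0.1 − 1.1 + 0.1 + 1 + 1.7 + 1) / 8 = 2.40 / 8 = 0.3000%
Population σ = √[Σ(r − μ)² / 8] = √[5.7400 / 8] = √0.7175 = 0.8471%
IR = μ / tracking error = 0.3000 / 0.8471 = 0.3541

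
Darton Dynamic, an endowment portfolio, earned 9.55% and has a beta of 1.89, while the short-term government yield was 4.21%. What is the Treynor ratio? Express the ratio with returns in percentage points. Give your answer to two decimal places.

Treynor = (Rp − Rf) / β = (9.55% − 4.21%) / 1.89 = 5.34 / 1.89 = 2.8254

2.83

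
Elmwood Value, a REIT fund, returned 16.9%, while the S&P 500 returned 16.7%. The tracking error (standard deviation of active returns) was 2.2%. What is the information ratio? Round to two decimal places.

IR = (Rp − Rb) / TE = (16.9% − 16.7%) / 2.2% = 0.20% / 2.2% = 0.0909

0.09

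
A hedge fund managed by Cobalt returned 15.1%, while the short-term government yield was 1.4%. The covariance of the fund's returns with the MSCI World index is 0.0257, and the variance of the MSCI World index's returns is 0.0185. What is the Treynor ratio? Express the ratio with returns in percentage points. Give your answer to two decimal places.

9.86

β = Cov / Var = 0.0257 / 0.0185 = 1.3892
Treynor = (Rp − Rf) / β = (15.1% − 1.4%) / 1.3892 = 13.70 / 1.3892 = 9.8618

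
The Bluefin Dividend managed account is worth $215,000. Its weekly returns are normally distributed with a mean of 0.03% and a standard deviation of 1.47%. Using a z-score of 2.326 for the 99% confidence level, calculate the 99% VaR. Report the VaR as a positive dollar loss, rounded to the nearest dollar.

$7,287

Return at the 99% tail: μ − z·σ = 0.03% − 2.326 × 1.47% = 0.03 − 3.41922 = -3.38922%
VaR = −(-3.38922%) × $215,000 = 3.38922% × $215,000 = $7,287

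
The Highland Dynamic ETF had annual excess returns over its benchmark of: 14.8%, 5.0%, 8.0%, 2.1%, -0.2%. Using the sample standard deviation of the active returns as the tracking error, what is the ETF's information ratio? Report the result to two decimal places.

1.02

Mean return r̄ = 29.70 / 5 = 5.9400%
Σ(r − r̄)² = (14.8 − 5.9400)² + (5 − 5.9400)² + … = 136.0720
σ = √[136.0720 / 4] = 5.8325%
IR = r̄ / tracking error = 5.9400 / 5.8325 = 1.0184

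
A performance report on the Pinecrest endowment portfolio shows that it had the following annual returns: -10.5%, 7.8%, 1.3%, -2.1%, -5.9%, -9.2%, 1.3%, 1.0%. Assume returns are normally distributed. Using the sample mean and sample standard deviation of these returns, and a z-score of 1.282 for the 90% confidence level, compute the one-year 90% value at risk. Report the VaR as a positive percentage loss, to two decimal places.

9.94

Mean return r̄ = -16.30 / 8 = -2.0375%
Sample std dev = √[266.1188 / 7] = 6.1658%
VaR = −(r̄ − z·σ) = −(-2.0375 − 1.282 × 6.1658) = −(-9.9421) = 9.9421%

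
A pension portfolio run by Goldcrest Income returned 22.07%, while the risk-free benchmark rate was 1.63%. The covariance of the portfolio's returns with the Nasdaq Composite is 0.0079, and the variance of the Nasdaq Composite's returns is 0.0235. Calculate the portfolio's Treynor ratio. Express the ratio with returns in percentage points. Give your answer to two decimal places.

β = Cov / Var = 0.0079 / 0.0235 = 0.3362
Treynor = (Rp − Rf) / β = (22.07% − 1.63%) / 0.3362 = 20.44 / 0.3362 = 60.7971

60.80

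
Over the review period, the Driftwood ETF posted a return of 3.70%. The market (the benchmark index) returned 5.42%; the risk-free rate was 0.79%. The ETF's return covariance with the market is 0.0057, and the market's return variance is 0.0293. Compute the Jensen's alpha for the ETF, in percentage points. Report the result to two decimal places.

β = Cov / Var = 0.0057 / 0.0293 = 0.1945
E[R] = Rf + β(Rm − Rf) = 0.79% + 0.1945 × (5.42% − 0.79%) = 1.6905%
α = Rp − E[R] = 3.70% − 1.6905% = 2.0095

2.01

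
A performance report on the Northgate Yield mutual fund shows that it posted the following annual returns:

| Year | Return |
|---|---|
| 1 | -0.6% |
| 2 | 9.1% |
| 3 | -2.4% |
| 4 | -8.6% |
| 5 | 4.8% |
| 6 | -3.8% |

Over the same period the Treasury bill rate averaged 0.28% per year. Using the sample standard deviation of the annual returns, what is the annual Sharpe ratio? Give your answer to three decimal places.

r̄ = (-0.6 + 9.1 − 2.4 − 8.6 + 4.8 − 3.8) / 6 = -1.50 / 6 = -0.2500%
Sample σ = √[Σ(r − r̄)² / 5] = √[199.9950 / 5] = √39.9990 = 6.3245%
Sharpe = (r̄ − rf) / σ = (-0.2500 − 0.28) / 6.3245 = -0.5300 / 6.3245 = -0.0838

-0.084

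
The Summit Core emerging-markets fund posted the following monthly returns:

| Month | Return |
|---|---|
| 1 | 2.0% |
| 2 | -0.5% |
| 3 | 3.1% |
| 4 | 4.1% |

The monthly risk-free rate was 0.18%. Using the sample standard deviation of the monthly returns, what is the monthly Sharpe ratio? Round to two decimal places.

Mean return μ = 8.70 / 4 = 2.1750%
Sample σ = √[Σ(r − μ)² / 3] = √[11.7475 / 3] = √3.9158 = 1.9788%
Sharpe = (μ − rf) / σ = (2.1750 − 0.18) / 1.9788 = 1.9950 / 1.9788 = 1.0082

1.01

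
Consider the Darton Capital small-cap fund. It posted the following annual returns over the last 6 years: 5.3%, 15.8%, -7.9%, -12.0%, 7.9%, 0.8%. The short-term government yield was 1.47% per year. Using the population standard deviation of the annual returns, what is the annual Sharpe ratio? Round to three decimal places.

r̄ = (5.3 + 15.8 − 7.9 − 12 + 7.9 + 0.8) / 6 = 9.90 / 6 = 1.6500%
Σ(r − r̄)² = (5.3 − 1.6500)² + (15.8 − 1.6500)² + (-7.9 − 1.6500)² + … = 530.8550
σ = √[530.8550 / 6] = 9.4062%
Sharpe = (r̄ − rf) / σ = (1.6500 − 1.47) / 9.4062 = 0.1800 / 9.4062 = 0.0191

0.019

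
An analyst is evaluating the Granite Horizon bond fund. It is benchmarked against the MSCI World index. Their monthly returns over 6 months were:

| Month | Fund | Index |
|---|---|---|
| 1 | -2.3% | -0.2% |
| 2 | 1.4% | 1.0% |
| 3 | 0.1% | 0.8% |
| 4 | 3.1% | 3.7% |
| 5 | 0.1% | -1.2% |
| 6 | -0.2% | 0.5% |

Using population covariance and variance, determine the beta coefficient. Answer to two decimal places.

r̄p = 0.3667%,  r̄m = 0.7667%
Cov = Σ(rp − r̄p)(rm − r̄m) / 6 = 1.9172
Var(rm) = Σ(rm − r̄m)² / 6 = 2.2556
β = Cov / Var = 1.9172 / 2.2556 = 0.8500

0.85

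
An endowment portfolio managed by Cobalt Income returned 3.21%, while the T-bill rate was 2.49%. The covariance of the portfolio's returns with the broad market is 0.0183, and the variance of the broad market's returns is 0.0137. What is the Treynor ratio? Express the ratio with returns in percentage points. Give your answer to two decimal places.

0.54

β = Cov / Var = 0.0183 / 0.0137 = 1.3358
Treynor = (Rp − Rf) / β = (3.21% − 2.49%) / 1.3358 = 0.72 / 1.3358 = 0.5390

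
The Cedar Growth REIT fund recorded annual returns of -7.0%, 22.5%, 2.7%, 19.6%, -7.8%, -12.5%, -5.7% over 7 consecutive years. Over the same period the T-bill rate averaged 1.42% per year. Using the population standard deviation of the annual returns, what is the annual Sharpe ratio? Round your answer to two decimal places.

0.02

Mean return μ = 11.80 / 7 = 1.6857%
Population σ = √[Σ(r − μ)² / 7] = √[1176.3886 / 7] = √168.0555 = 12.9636%
Sharpe = (μ − rf) / σ = (1.6857 − 1.42) / 12.9636 = 0.2657 / 12.9636 = 0.0205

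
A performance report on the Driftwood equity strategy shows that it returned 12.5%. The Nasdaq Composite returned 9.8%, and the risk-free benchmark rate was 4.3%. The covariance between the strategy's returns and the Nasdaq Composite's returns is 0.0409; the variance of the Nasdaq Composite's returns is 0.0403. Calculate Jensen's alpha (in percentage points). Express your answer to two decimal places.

β = Cov / Var = 0.0409 / 0.0403 = 1.0149
E[R] = Rf + β(Rm − Rf) = 4.3% + 1.0149 × (9.8% − 4.3%) = 9.8820%
α = Rp − E[R] = 12.5% − 9.8820% = 2.6180

2.62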